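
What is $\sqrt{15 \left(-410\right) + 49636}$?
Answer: $\sqrt{43486} \approx 208.53$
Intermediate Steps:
$\sqrt{15 \left(-410\right) + 49636} = \sqrt{-6150 + 49636} = \sqrt{43486}$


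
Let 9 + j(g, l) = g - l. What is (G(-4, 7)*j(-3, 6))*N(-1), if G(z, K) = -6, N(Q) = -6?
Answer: -648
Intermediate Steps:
j(g, l) = -9 + g - l (j(g, l) = -9 + (g - l) = -9 + g - l)
(G(-4, 7)*j(-3, 6))*N(-1) = -6*(-9 - 3 - 1*6)*(-6) = -6*(-9 - 3 - 6)*(-6) = -6*(-18)*(-6) = 108*(-6) = -648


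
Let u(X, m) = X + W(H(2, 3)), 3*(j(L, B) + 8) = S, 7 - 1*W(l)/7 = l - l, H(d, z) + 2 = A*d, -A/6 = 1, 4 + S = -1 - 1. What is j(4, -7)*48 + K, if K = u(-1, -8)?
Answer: -432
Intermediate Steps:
S = -6 (S = -4 + (-1 - 1) = -4 - 2 = -6)
A = -6 (A = -6*1 = -6)
H(d, z) = -2 - 6*d
W(l) = 49 (W(l) = 49 - 7*(l - l) = 49 - 7*0 = 49 + 0 = 49)
j(L, B) = -10 (j(L, B) = -8 + (⅓)*(-6) = -8 - 2 = -10)
u(X, m) = 49 + X (u(X, m) = X + 49 = 49 + X)
K = 48 (K = 49 - 1 = 48)
j(4, -7)*48 + K = -10*48 + 48 = -480 + 48 = -432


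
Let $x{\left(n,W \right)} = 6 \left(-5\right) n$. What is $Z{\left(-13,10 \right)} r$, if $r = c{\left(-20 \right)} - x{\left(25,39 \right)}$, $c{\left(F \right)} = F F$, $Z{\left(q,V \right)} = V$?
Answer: $11500$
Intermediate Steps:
$c{\left(F \right)} = F^{2}$
$x{\left(n,W \right)} = - 30 n$
$r = 1150$ ($r = \left(-20\right)^{2} - \left(-30\right) 25 = 400 - -750 = 400 + 750 = 1150$)
$Z{\left(-13,10 \right)} r = 10 \cdot 1150 = 11500$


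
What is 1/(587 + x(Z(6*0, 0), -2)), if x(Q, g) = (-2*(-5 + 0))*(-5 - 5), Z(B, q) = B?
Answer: 1/487 ≈ 0.0020534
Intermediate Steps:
x(Q, g) = -100 (x(Q, g) = -2*(-5)*(-10) = 10*(-10) = -100)
1/(587 + x(Z(6*0, 0), -2)) = 1/(587 - 100) = 1/487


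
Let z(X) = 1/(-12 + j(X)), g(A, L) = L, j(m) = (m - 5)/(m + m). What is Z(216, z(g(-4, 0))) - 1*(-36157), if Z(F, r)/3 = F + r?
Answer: 36805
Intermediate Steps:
j(m) = (-5 + m)/(2*m) (j(m) = (-5 + m)/((2*m)) = (-5 + m)*(1/(2*m)) = (-5 + m)/(2*m))
z(X) = 1/(-12 + (-5 + X)/(2*X))
Z(F, r) = 3*F + 3*r (Z(F, r) = 3*(F + r) = 3*F + 3*r)
Z(216, z(g(-4, 0))) - 1*(-36157) = (3*216 + 3*(-2*0/(5 + 23*0))) - 1*(-36157) = (648 + 3*(-2*0/(5 + 0))) + 36157 = (648 + 3*(-2*0/5)) + 36157 = (648 + 3*(-2*0*⅕)) + 36157 = (648 + 3*0) + 36157 = (648 + 0) + 36157 = 648 + 36157 = 36805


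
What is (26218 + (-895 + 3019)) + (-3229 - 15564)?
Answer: 9549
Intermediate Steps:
(26218 + (-895 + 3019)) + (-3229 - 15564) = (26218 + 2124) - 18793 = 28342 - 18793 = 9549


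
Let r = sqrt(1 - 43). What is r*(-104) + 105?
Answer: 105 - 104*I*sqrt(42) ≈ 105.0 - 674.0*I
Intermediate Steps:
r = I*sqrt(42) (r = sqrt(-42) = I*sqrt(42) ≈ 6.4807*I)
r*(-104) + 105 = (I*sqrt(42))*(-104) + 105 = -104*I*sqrt(42) + 105 = 105 - 104*I*sqrt(42)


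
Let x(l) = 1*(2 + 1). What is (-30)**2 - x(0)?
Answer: 897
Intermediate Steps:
x(l) = 3 (x(l) = 1*3 = 3)
(-30)**2 - x(0) = (-30)**2 - 1*3 = 900 - 3 = 897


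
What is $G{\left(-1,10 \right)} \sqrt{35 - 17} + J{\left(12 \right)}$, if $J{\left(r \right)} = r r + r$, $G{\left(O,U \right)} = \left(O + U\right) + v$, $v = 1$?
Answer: $156 + 30 \sqrt{2} \approx 198.43$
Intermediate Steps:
$G{\left(O,U \right)} = 1 + O + U$ ($G{\left(O,U \right)} = \left(O + U\right) + 1 = 1 + O + U$)
$J{\left(r \right)} = r + r^{2}$ ($J{\left(r \right)} = r^{2} + r = r + r^{2}$)
$G{\left(-1,10 \right)} \sqrt{35 - 17} + J{\left(12 \right)} = \left(1 - 1 + 10\right) \sqrt{35 - 17} + 12 \left(1 + 12\right) = 10 \sqrt{18} + 12 \cdot 13 = 10 \cdot 3 \sqrt{2} + 156 = 30 \sqrt{2} + 156 = 156 + 30 \sqrt{2}$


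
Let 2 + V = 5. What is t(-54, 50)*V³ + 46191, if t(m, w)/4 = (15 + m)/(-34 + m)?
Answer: 1017255/22 ≈ 46239.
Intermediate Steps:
V = 3 (V = -2 + 5 = 3)
t(m, w) = 4*(15 + m)/(-34 + m) (t(m, w) = 4*((15 + m)/(-34 + m)) = 4*(15 + m)/(-34 + m))
t(-54, 50)*V³ + 46191 = (4*(15 - 54)/(-34 - 54))*3³ + 46191 = (4*(-39)/(-88))*27 + 46191 = (4*(-1/88)*(-39))*27 + 46191 = (39/22)*27 + 46191 = 1053/22 + 46191 = 1017255/22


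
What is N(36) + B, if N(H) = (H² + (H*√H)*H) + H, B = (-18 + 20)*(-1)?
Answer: 9106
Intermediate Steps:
B = -2 (B = 2*(-1) = -2)
N(H) = H + H² + H^(5/2) (N(H) = (H² + H^(3/2)*H) + H = (H² + H^(5/2)) + H = H + H² + H^(5/2))
N(36) + B = (36 + 36² + 36^(5/2)) - 2 = (36 + 1296 + 7776) - 2 = 9108 - 2 = 9106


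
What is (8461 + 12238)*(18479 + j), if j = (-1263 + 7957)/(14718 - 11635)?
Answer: 1179376258249/3083 ≈ 3.8254e+8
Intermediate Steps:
j = 6694/3083 ≈ 2.1713
(8461 + 12238)*(18479 + j) = (8461 + 12238)*(18479 + 6694/3083) = 20699*(56977451/3083) = 1179376258249/3083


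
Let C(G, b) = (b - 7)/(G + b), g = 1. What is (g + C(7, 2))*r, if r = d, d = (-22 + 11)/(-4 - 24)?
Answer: 11/63 ≈ 0.17460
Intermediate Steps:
C(G, b) = (-7 + b)/(G + b)
d = 11/28 (d = -11/(-28) = -11*(-1/28) = 11/28 ≈ 0.39286)
r = 11/28 ≈ 0.39286
(g + C(7, 2))*r = (1 + (-7 + 2)/(7 + 2))*(11/28) = (1 - 5/9)*(11/28) = (4/9)*(11/28) = 11/63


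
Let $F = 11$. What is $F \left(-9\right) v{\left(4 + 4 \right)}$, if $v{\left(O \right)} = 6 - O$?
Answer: $198$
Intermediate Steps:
$F \left(-9\right) v{\left(4 + 4 \right)} = 11 \left(-9\right) \left(6 - \left(4 + 4\right)\right) = - 99 \left(6 - 8\right) = \left(-99\right) \left(-2\right) = 198$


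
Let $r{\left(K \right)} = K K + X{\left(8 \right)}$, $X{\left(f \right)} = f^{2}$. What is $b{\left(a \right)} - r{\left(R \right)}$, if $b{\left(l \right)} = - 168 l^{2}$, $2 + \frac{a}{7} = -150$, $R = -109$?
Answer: $-190204073$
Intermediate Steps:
$a = -1064$ ($a = -14 + 7 \left(-150\right) = -14 - 1050 = -1064$)
$r{\left(K \right)} = 64 + K^{2}$ ($r{\left(K \right)} = K K + 8^{2} = K^{2} + 64 = 64 + K^{2}$)
$b{\left(a \right)} - r{\left(R \right)} = - 168 \left(-1064\right)^{2} - \left(64 + \left(-109\right)^{2}\right) = \left(-168\right) 1132096 - \left(64 + 11881\right) = -190192128 - 11945 = -190204073$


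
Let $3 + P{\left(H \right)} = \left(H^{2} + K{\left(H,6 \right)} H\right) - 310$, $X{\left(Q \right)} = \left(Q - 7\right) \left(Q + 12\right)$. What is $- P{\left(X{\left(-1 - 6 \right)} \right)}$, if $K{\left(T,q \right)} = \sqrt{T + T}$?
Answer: $-4587 + 140 i \sqrt{35} \approx -4587.0 + 828.25 i$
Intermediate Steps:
$K{\left(T,q \right)} = \sqrt{2} \sqrt{T}$ ($K{\left(T,q \right)} = \sqrt{2 T} = \sqrt{2} \sqrt{T}$)
$X{\left(Q \right)} = \left(-7 + Q\right) \left(12 + Q\right)$
$P{\left(H \right)} = -313 + H^{2} + \sqrt{2} H^{\frac{3}{2}}$ ($P{\left(H \right)} = -3 - \left(310 - H^{2} - \sqrt{2} \sqrt{H} H\right) = -3 - \left(310 - H^{2} - \sqrt{2} H^{\frac{3}{2}}\right) = -3 + \left(-310 + H^{2} + \sqrt{2} H^{\frac{3}{2}}\right) = -313 + H^{2} + \sqrt{2} H^{\frac{3}{2}}$)
$- P{\left(X{\left(-1 - 6 \right)} \right)} = - (-313 + \left(-84 + \left(-1 - 6\right)^{2} + 5 \left(-1 - 6\right)\right)^{2} + \sqrt{2} \left(-84 + \left(-1 - 6\right)^{2} + 5 \left(-1 - 6\right)\right)^{\frac{3}{2}}) = - (-313 + \left(-84 + \left(-7\right)^{2} + 5 \left(-7\right)\right)^{2} + \sqrt{2} \left(-84 + \left(-7\right)^{2} + 5 \left(-7\right)\right)^{\frac{3}{2}}) = - (-313 + \left(-84 + 49 - 35\right)^{2} + \sqrt{2} \left(-84 + 49 - 35\right)^{\frac{3}{2}}) = - (-313 + \left(-70\right)^{2} + \sqrt{2} \left(-70\right)^{\frac{3}{2}}) = - (-313 + 4900 + \sqrt{2} \left(- 70 i \sqrt{70}\right)) = - (-313 + 4900 - 140 i \sqrt{35}) = - (4587 - 140 i \sqrt{35}) = -4587 + 140 i \sqrt{35}$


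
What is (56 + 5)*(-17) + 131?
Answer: -906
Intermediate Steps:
(56 + 5)*(-17) + 131 = 61*(-17) + 131 = -1037 + 131 = -906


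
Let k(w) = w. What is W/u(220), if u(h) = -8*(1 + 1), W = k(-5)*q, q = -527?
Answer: -2635/16 ≈ -164.69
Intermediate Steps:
W = 2635 (W = -5*(-527) = 2635)
u(h) = -16 (u(h) = -8*2 = -16)
W/u(220) = 2635/(-16) = 2635*(-1/16) = -2635/16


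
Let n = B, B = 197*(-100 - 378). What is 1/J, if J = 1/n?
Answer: -94166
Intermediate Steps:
B = -94166 (B = 197*(-478) = -94166)
n = -94166
J = -1/94166 (J = 1/(-94166) = -1/94166 ≈ -1.0620e-5)
1/J = 1/(-1/94166) = -94166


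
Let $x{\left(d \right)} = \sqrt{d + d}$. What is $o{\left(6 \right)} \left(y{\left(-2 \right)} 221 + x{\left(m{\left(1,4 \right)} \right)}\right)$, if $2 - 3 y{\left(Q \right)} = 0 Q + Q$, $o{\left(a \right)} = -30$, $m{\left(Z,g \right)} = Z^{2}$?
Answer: $-8840 - 30 \sqrt{2} \approx -8882.4$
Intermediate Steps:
$x{\left(d \right)} = \sqrt{2} \sqrt{d}$ ($x{\left(d \right)} = \sqrt{2 d} = \sqrt{2} \sqrt{d}$)
$y{\left(Q \right)} = \frac{2}{3} - \frac{Q}{3}$ ($y{\left(Q \right)} = \frac{2}{3} - \frac{0 Q + Q}{3} = \frac{2}{3} - \frac{0 + Q}{3} = \frac{2}{3} - \frac{Q}{3}$)
$o{\left(6 \right)} \left(y{\left(-2 \right)} 221 + x{\left(m{\left(1,4 \right)} \right)}\right) = - 30 \left(\left(\frac{2}{3} - - \frac{2}{3}\right) 221 + \sqrt{2} \sqrt{1^{2}}\right) = - 30 \left(\left(\frac{2}{3} + \frac{2}{3}\right) 221 + \sqrt{2} \sqrt{1}\right) = - 30 \left(\frac{4}{3} \cdot 221 + \sqrt{2} \cdot 1\right) = - 30 \left(\frac{884}{3} + \sqrt{2}\right) = -8840 - 30 \sqrt{2}$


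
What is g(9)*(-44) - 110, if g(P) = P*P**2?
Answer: -32186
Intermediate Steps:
g(P) = P**3
g(9)*(-44) - 110 = 9**3*(-44) - 110 = 729*(-44) - 110 = -32076 - 110 = -32186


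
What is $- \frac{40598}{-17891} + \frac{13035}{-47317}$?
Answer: $\frac{1687766381}{846548447} \approx 1.9937$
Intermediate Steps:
$- \frac{40598}{-17891} + \frac{13035}{-47317} = \left(-40598\right) \left(- \frac{1}{17891}\right) + 13035 \left(- \frac{1}{47317}\right) = \frac{40598}{17891} - \frac{13035}{47317} = \frac{1687766381}{846548447}$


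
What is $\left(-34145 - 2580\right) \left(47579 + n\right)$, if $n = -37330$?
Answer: $-376394525$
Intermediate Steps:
$\left(-34145 - 2580\right) \left(47579 + n\right) = \left(-34145 - 2580\right) \left(47579 - 37330\right) = \left(-36725\right) 10249 = -376394525$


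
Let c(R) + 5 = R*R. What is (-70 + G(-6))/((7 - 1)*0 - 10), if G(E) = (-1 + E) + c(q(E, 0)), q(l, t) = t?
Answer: 41/5 ≈ 8.2000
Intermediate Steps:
c(R) = -5 + R² (c(R) = -5 + R*R = -5 + R²)
G(E) = -6 + E (G(E) = (-1 + E) + (-5 + 0²) = (-1 + E) + (-5 + 0) = (-1 + E) - 5 = -6 + E)
(-70 + G(-6))/((7 - 1)*0 - 10) = (-70 + (-6 - 6))/((7 - 1)*0 - 10) = (-70 - 12)/(6*0 - 10) = -82/(0 - 10) = -82/(-10) = -82*(-⅒) = 41/5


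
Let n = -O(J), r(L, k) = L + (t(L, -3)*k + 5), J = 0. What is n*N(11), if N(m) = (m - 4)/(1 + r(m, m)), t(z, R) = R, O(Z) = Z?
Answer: 0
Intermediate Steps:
r(L, k) = 5 + L - 3*k (r(L, k) = L + (-3*k + 5) = L + (5 - 3*k) = 5 + L - 3*k)
N(m) = (-4 + m)/(6 - 2*m) (N(m) = (m - 4)/(1 + (5 + m - 3*m)) = (-4 + m)/(1 + (5 - 2*m)) = (-4 + m)/(6 - 2*m))
n = 0 (n = -1*0 = 0)
n*N(11) = 0*((-4 + 11)/(2*(3 - 1*11))) = 0*((1/2)*7/(3 - 11)) = 0*((1/2)*7/(-8)) = 0*((1/2)*(-1/8)*7) = 0*(-7/16) = 0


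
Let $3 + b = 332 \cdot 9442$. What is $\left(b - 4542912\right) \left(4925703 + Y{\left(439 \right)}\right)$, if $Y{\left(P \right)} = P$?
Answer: $-6936850306282$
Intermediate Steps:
$b = 3134741$ ($b = -3 + 332 \cdot 9442 = -3 + 3134744 = 3134741$)
$\left(b - 4542912\right) \left(4925703 + Y{\left(439 \right)}\right) = \left(3134741 - 4542912\right) \left(4925703 + 439\right) = \left(-1408171\right) 4926142 = -6936850306282$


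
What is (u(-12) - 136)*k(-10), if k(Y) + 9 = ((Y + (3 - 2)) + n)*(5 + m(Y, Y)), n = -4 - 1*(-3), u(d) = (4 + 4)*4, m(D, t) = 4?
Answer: 10296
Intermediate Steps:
u(d) = 32 (u(d) = 8*4 = 32)
n = -1 (n = -4 + 3 = -1)
k(Y) = -9 + 9*Y (k(Y) = -9 + ((Y + (3 - 2)) - 1)*(5 + 4) = -9 + ((Y + 1) - 1)*9 = -9 + ((1 + Y) - 1)*9 = -9 + Y*9 = -9 + 9*Y)
(u(-12) - 136)*k(-10) = (32 - 136)*(-9 + 9*(-10)) = -104*(-9 - 90) = -104*(-99) = 10296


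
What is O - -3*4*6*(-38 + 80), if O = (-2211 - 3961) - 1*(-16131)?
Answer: 12983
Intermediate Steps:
O = 9959 (O = -6172 + 16131 = 9959)
O - -3*4*6*(-38 + 80) = 9959 - -3*4*6*(-38 + 80) = 9959 - (-12*6)*42 = 9959 - (-72)*42 = 9959 - 1*(-3024) = 9959 + 3024 = 12983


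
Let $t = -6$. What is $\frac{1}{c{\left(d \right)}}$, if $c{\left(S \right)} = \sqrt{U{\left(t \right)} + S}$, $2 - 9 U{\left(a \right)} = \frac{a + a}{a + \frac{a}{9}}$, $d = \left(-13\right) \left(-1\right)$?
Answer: $\frac{3 \sqrt{2930}}{586} \approx 0.27711$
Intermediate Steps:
$d = 13$
$U{\left(a \right)} = \frac{1}{45}$ ($U{\left(a \right)} = \frac{2}{9} - \frac{\left(a + a\right) \frac{1}{a + \frac{a}{9}}}{9} = \frac{2}{9} - \frac{2 a \frac{1}{a + a \frac{1}{9}}}{9} = \frac{2}{9} - \frac{2 a \frac{1}{a + \frac{a}{9}}}{9} = \frac{2}{9} - \frac{2 a \frac{1}{\frac{10}{9} a}}{9} = \frac{2}{9} - \frac{2 a \frac{9}{10 a}}{9} = \frac{2}{9} - \frac{1}{5} = \frac{1}{45}$)
$c{\left(S \right)} = \sqrt{\frac{1}{45} + S}$
$\frac{1}{c{\left(d \right)}} = \frac{1}{\frac{1}{15} \sqrt{5 + 225 \cdot 13}} = \frac{1}{\frac{1}{15} \sqrt{5 + 2925}} = \frac{1}{\frac{1}{15} \sqrt{2930}} = \frac{3 \sqrt{2930}}{586}$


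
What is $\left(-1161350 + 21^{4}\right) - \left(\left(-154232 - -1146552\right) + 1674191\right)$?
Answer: $-3633380$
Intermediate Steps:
$\left(-1161350 + 21^{4}\right) - \left(\left(-154232 - -1146552\right) + 1674191\right) = \left(-1161350 + 194481\right) - \left(\left(-154232 + 1146552\right) + 1674191\right) = -966869 - \left(992320 + 1674191\right) = -966869 - 2666511 = -3633380$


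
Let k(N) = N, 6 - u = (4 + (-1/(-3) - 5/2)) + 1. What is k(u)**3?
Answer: 6859/216 ≈ 31.755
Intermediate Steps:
u = 19/6 (u = 6 - ((4 + (-1/(-3) - 5/2)) + 1) = 6 - ((4 + (-1*(-1/3) - 5*1/2)) + 1) = 6 - ((4 + (1/3 - 5/2)) + 1) = 6 - ((4 - 13/6) + 1) = 6 - (11/6 + 1) = 6 - 1*17/6 = 6 - 17/6 = 19/6 ≈ 3.1667)
k(u)**3 = (19/6)**3 = 6859/216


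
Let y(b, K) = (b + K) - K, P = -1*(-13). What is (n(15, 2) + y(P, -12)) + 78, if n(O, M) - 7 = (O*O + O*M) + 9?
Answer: 362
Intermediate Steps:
P = 13
n(O, M) = 16 + O² + M*O (n(O, M) = 7 + ((O*O + O*M) + 9) = 7 + ((O² + M*O) + 9) = 7 + (9 + O² + M*O) = 16 + O² + M*O)
y(b, K) = b (y(b, K) = (K + b) - K = b)
(n(15, 2) + y(P, -12)) + 78 = ((16 + 15² + 2*15) + 13) + 78 = ((16 + 225 + 30) + 13) + 78 = (271 + 13) + 78 = 284 + 78 = 362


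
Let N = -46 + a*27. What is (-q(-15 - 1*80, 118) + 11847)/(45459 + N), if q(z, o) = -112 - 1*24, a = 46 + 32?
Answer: 11983/47519 ≈ 0.25217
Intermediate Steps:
a = 78
q(z, o) = -136 (q(z, o) = -112 - 24 = -136)
N = 2060 (N = -46 + 78*27 = -46 + 2106 = 2060)
(-q(-15 - 1*80, 118) + 11847)/(45459 + N) = (-1*(-136) + 11847)/(45459 + 2060) = (136 + 11847)/47519 = 11983*(1/47519) = 11983/47519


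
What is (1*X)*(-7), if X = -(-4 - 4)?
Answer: -56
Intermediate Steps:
X = 8 (X = -1*(-8) = 8)
(1*X)*(-7) = (1*8)*(-7) = 8*(-7) = -56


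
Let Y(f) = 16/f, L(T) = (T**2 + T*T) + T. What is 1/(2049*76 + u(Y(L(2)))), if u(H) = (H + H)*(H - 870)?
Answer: 25/3823628 ≈ 6.5383e-6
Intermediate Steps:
L(T) = T + 2*T**2 (L(T) = (T**2 + T**2) + T = 2*T**2 + T = T + 2*T**2)
u(H) = 2*H*(-870 + H) (u(H) = (2*H)*(-870 + H) = 2*H*(-870 + H))
1/(2049*76 + u(Y(L(2)))) = 1/(2049*76 + 2*(16/((2*(1 + 2*2))))*(-870 + 16/((2*(1 + 2*2))))) = 1/(155724 + 2*(16/((2*(1 + 4))))*(-870 + 16/((2*(1 + 4))))) = 1/(155724 + 2*(16/((2*5)))*(-870 + 16/((2*5)))) = 1/(155724 + 2*(16/10)*(-870 + 16/10)) = 1/(155724 + 2*(16*(1/10))*(-870 + 16*(1/10))) = 1/(155724 + 2*(8/5)*(-870 + 8/5)) = 1/(155724 + 2*(8/5)*(-4342/5)) = 1/(155724 - 69472/25) = 1/(3823628/25) = 25/3823628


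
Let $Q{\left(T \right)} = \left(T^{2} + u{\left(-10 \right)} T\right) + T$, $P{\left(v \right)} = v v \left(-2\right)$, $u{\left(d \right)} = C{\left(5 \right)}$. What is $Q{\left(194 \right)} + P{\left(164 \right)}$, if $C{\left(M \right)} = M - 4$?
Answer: $-15768$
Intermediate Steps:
$C{\left(M \right)} = -4 + M$ ($C{\left(M \right)} = M - 4 = -4 + M$)
$u{\left(d \right)} = 1$ ($u{\left(d \right)} = -4 + 5 = 1$)
$P{\left(v \right)} = - 2 v^{2}$ ($P{\left(v \right)} = v^{2} \left(-2\right) = - 2 v^{2}$)
$Q{\left(T \right)} = T^{2} + 2 T$ ($Q{\left(T \right)} = \left(T^{2} + 1 T\right) + T = \left(T^{2} + T\right) + T = \left(T + T^{2}\right) + T = T^{2} + 2 T$)
$Q{\left(194 \right)} + P{\left(164 \right)} = 194 \left(2 + 194\right) - 2 \cdot 164^{2} = 194 \cdot 196 - 53792 = 38024 - 53792 = -15768$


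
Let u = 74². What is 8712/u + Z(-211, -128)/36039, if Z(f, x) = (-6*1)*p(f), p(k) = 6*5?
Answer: 26082174/16445797 ≈ 1.5859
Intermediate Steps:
p(k) = 30
u = 5476
Z(f, x) = -180 (Z(f, x) = -6*1*30 = -6*30 = -180)
8712/u + Z(-211, -128)/36039 = 8712/5476 - 180/36039 = 8712*(1/5476) - 180*1/36039 = 2178/1369 - 60/12013 = 26082174/16445797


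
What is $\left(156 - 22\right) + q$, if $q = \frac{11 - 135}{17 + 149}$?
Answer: $\frac{11060}{83} \approx 133.25$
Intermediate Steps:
$q = - \frac{62}{83}$ ($q = - \frac{124}{166} = \left(-124\right) \frac{1}{166} = - \frac{62}{83} \approx -0.74699$)
$\left(156 - 22\right) + q = \left(156 - 22\right) - \frac{62}{83} = 134 - \frac{62}{83} = \frac{11060}{83}$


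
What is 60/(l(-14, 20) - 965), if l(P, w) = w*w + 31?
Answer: -10/89 ≈ -0.11236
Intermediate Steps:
l(P, w) = 31 + w² (l(P, w) = w² + 31 = 31 + w²)
60/(l(-14, 20) - 965) = 60/((31 + 20²) - 965) = 60/((31 + 400) - 965) = 60/(431 - 965) = 60/(-534) = -1/534*60 = -10/89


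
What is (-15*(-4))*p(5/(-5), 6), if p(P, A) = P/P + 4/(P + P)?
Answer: -60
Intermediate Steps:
p(P, A) = 1 + 2/P (p(P, A) = 1 + 4/((2*P)) = 1 + 4*(1/(2*P)) = 1 + 2/P)
(-15*(-4))*p(5/(-5), 6) = (-15*(-4))*((2 + 5/(-5))/((5/(-5)))) = (-3*(-20))*((2 + 5*(-⅕))/((5*(-⅕)))) = 60*((2 - 1)/(-1)) = 60*(-1*1) = 60*(-1) = -60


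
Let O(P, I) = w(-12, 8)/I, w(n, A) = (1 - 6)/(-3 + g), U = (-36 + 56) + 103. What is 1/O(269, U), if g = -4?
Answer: 861/5 ≈ 172.20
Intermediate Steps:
U = 123 (U = 20 + 103 = 123)
w(n, A) = 5/7 (w(n, A) = (1 - 6)/(-3 - 4) = -5/(-7) = -5*(-⅐) = 5/7)
O(P, I) = 5/(7*I)
1/O(269, U) = 1/((5/7)/123) = 1/((5/7)*(1/123)) = 1/(5/861) = 861/5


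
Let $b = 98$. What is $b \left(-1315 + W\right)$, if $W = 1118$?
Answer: $-19306$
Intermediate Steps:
$b \left(-1315 + W\right) = 98 \left(-1315 + 1118\right) = 98 \left(-197\right) = -19306$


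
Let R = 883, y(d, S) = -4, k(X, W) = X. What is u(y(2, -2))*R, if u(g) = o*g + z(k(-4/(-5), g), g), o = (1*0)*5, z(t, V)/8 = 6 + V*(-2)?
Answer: 98896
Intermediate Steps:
z(t, V) = 48 - 16*V (z(t, V) = 8*(6 + V*(-2)) = 8*(6 - 2*V) = 48 - 16*V)
o = 0 (o = 0*5 = 0)
u(g) = 48 - 16*g (u(g) = 0*g + (48 - 16*g) = 0 + (48 - 16*g) = 48 - 16*g)
u(y(2, -2))*R = (48 - 16*(-4))*883 = (48 + 64)*883 = 112*883 = 98896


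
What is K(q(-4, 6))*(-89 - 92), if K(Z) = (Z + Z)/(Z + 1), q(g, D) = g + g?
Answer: -2896/7 ≈ -413.71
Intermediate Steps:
q(g, D) = 2*g
K(Z) = 2*Z/(1 + Z) (K(Z) = (2*Z)/(1 + Z) = 2*Z/(1 + Z))
K(q(-4, 6))*(-89 - 92) = (2*(2*(-4))/(1 + 2*(-4)))*(-89 - 92) = (2*(-8)/(1 - 8))*(-181) = (2*(-8)/(-7))*(-181) = (2*(-8)*(-1/7))*(-181) = (16/7)*(-181) = -2896/7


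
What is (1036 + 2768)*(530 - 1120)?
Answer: -2244360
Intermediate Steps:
(1036 + 2768)*(530 - 1120) = 3804*(-590) = -2244360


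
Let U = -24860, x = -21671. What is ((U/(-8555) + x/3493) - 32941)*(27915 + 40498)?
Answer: -13469996752943564/5976523 ≈ -2.2538e+9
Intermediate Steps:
((U/(-8555) + x/3493) - 32941)*(27915 + 40498) = ((-24860/(-8555) - 21671/3493) - 32941)*(27915 + 40498) = ((-24860*(-1/8555) - 21671*1/3493) - 32941)*68413 = ((4972/1711 - 21671/3493) - 32941)*68413 = (-19711885/5976523 - 32941)*68413 = -196892356028/5976523*68413 = -13469996752943564/5976523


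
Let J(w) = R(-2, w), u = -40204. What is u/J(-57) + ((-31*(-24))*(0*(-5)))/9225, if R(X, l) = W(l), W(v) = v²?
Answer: -2116/171 ≈ -12.374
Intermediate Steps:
R(X, l) = l²
J(w) = w²
u/J(-57) + ((-31*(-24))*(0*(-5)))/9225 = -40204/((-57)²) + ((-31*(-24))*(0*(-5)))/9225 = -40204/3249 + (744*0)*(1/9225) = -40204*1/3249 + 0*(1/9225) = -2116/171 + 0 = -2116/171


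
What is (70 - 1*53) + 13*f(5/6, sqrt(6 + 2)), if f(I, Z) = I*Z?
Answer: 17 + 65*sqrt(2)/3 ≈ 47.641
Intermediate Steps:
(70 - 1*53) + 13*f(5/6, sqrt(6 + 2)) = (70 - 1*53) + 13*((5/6)*sqrt(6 + 2)) = (70 - 53) + 13*((5*(1/6))*sqrt(8)) = 17 + 13*(5*(2*sqrt(2))/6) = 17 + 13*(5*sqrt(2)/3) = 17 + 65*sqrt(2)/3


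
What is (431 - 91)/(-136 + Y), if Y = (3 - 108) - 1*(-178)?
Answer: -340/63 ≈ -5.3968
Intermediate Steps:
Y = 73 (Y = -105 + 178 = 73)
(431 - 91)/(-136 + Y) = (431 - 91)/(-136 + 73) = 340/(-63) = 340*(-1/63) = -340/63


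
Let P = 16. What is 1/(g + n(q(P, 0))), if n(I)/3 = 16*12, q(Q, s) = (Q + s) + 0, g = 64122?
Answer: 1/64698 ≈ 1.5456e-5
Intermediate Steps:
q(Q, s) = Q + s
n(I) = 576 (n(I) = 3*(16*12) = 3*192 = 576)
1/(g + n(q(P, 0))) = 1/(64122 + 576) = 1/64698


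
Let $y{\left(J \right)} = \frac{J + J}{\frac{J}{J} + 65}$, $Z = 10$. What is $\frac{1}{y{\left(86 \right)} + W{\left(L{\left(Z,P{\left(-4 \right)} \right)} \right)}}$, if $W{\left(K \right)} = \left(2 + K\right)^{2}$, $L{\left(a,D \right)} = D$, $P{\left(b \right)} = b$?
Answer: $\frac{33}{218} \approx 0.15138$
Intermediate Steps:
$y{\left(J \right)} = \frac{J}{33}$ ($y{\left(J \right)} = \frac{2 J}{1 + 65} = \frac{2 J}{66} = 2 J \frac{1}{66} = \frac{J}{33}$)
$\frac{1}{y{\left(86 \right)} + W{\left(L{\left(Z,P{\left(-4 \right)} \right)} \right)}} = \frac{1}{\frac{1}{33} \cdot 86 + \left(2 - 4\right)^{2}} = \frac{1}{\frac{86}{33} + \left(-2\right)^{2}} = \frac{1}{\frac{86}{33} + 4} = \frac{1}{\frac{218}{33}} = \frac{33}{218}$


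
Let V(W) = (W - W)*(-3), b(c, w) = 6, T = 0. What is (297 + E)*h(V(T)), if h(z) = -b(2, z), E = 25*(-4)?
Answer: -1182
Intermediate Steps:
V(W) = 0 (V(W) = 0*(-3) = 0)
E = -100
h(z) = -6 (h(z) = -1*6 = -6)
(297 + E)*h(V(T)) = (297 - 100)*(-6) = 197*(-6) = -1182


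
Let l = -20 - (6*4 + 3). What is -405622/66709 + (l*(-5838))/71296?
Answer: -5307605219/2378042432 ≈ -2.2319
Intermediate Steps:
l = -47 (l = -20 - (24 + 3) = -20 - 1*27 = -20 - 27 = -47)
-405622/66709 + (l*(-5838))/71296 = -405622/66709 - 47*(-5838)/71296 = -405622*1/66709 + 274386*(1/71296) = -405622/66709 + 137193/35648 = -5307605219/2378042432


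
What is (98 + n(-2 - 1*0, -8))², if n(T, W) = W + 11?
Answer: 10201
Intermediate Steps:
n(T, W) = 11 + W
(98 + n(-2 - 1*0, -8))² = (98 + (11 - 8))² = (98 + 3)² = 101² = 10201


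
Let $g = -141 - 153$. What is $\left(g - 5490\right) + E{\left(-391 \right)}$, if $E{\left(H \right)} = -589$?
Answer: $-6373$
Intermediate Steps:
$g = -294$ ($g = -141 - 153 = -294$)
$\left(g - 5490\right) + E{\left(-391 \right)} = \left(-294 - 5490\right) - 589 = -5784 - 589 = -6373$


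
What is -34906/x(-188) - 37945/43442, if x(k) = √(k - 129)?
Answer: -37945/43442 + 34906*I*√317/317 ≈ -0.87346 + 1960.5*I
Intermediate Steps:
x(k) = √(-129 + k)
-34906/x(-188) - 37945/43442 = -34906/√(-129 - 188) - 37945/43442 = -34906*(-I*√317/317) - 37945*1/43442 = -34906*(-I*√317/317) - 37945/43442 = -(-34906)*I*√317/317 - 37945/43442 = 34906*I*√317/317 - 37945/43442 = -37945/43442 + 34906*I*√317/317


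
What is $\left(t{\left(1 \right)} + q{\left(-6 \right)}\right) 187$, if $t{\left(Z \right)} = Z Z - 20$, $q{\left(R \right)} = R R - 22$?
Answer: $-935$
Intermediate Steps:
$q{\left(R \right)} = -22 + R^{2}$ ($q{\left(R \right)} = R^{2} - 22 = -22 + R^{2}$)
$t{\left(Z \right)} = -20 + Z^{2}$ ($t{\left(Z \right)} = Z^{2} - 20 = -20 + Z^{2}$)
$\left(t{\left(1 \right)} + q{\left(-6 \right)}\right) 187 = \left(\left(-20 + 1^{2}\right) - \left(22 - \left(-6\right)^{2}\right)\right) 187 = \left(\left(-20 + 1\right) + \left(-22 + 36\right)\right) 187 = \left(-19 + 14\right) 187 = \left(-5\right) 187 = -935$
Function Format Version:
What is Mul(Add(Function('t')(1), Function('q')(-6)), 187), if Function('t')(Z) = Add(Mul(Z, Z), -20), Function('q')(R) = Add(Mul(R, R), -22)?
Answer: -935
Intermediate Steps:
Function('q')(R) = Add(-22, Pow(R, 2)) (Function('q')(R) = Add(Pow(R, 2), -22) = Add(-22, Pow(R, 2)))
Function('t')(Z) = Add(-20, Pow(Z, 2)) (Function('t')(Z) = Add(Pow(Z, 2), -20) = Add(-20, Pow(Z, 2)))
Mul(Add(Function('t')(1), Function('q')(-6)), 187) = Mul(Add(Add(-20, Pow(1, 2)), Add(-22, Pow(-6, 2))), 187) = Mul(Add(Add(-20, 1), Add(-22, 36)), 187) = Mul(Add(-19, 14), 187) = Mul(-5, 187) = -935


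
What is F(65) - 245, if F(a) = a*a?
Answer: 3980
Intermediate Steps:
F(a) = a²
F(65) - 245 = 65² - 245 = 4225 - 245 = 3980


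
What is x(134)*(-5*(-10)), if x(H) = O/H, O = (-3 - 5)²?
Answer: 1600/67 ≈ 23.881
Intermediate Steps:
O = 64 (O = (-8)² = 64)
x(H) = 64/H
x(134)*(-5*(-10)) = (64/134)*(-5*(-10)) = (64*(1/134))*50 = (32/67)*50 = 1600/67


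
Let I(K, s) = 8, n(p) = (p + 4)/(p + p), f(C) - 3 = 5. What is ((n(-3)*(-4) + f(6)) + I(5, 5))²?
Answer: 2500/9 ≈ 277.78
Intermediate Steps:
f(C) = 8 (f(C) = 3 + 5 = 8)
n(p) = (4 + p)/(2*p) (n(p) = (4 + p)/((2*p)) = (4 + p)*(1/(2*p)) = (4 + p)/(2*p))
((n(-3)*(-4) + f(6)) + I(5, 5))² = ((((½)*(4 - 3)/(-3))*(-4) + 8) + 8)² = ((((½)*(-⅓)*1)*(-4) + 8) + 8)² = ((-⅙*(-4) + 8) + 8)² = ((⅔ + 8) + 8)² = (26/3 + 8)² = (50/3)² = 2500/9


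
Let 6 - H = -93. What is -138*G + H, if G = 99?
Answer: -13563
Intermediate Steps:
H = 99 (H = 6 - 1*(-93) = 6 + 93 = 99)
-138*G + H = -138*99 + 99 = -13662 + 99 = -13563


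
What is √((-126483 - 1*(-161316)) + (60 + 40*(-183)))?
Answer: √27573 ≈ 166.05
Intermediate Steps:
√((-126483 - 1*(-161316)) + (60 + 40*(-183))) = √((-126483 + 161316) + (60 - 7320)) = √(34833 - 7260) = √27573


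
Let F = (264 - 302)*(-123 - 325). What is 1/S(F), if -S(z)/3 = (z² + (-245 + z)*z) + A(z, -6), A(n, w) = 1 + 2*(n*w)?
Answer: -1/1725773955 ≈ -5.7945e-10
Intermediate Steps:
A(n, w) = 1 + 2*n*w
F = 17024 (F = -38*(-448) = 17024)
S(z) = -3 - 3*z² + 36*z - 3*z*(-245 + z) (S(z) = -3*((z² + (-245 + z)*z) + (1 + 2*z*(-6))) = -3*((z² + z*(-245 + z)) + (1 - 12*z)) = -3*(1 + z² - 12*z + z*(-245 + z)) = -3 - 3*z² + 36*z - 3*z*(-245 + z))
1/S(F) = 1/(-3 - 6*17024² + 771*17024) = 1/(-3 - 6*289816576 + 13125504) = 1/(-3 - 1738899456 + 13125504) = 1/(-1725773955) = -1/1725773955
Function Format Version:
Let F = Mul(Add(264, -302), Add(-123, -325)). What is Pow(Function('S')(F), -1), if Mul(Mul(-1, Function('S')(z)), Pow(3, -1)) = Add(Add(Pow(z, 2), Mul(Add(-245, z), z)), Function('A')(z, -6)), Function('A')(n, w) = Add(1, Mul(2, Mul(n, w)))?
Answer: Rational(-1, 1725773955) ≈ -5.7945e-10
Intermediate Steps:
Function('A')(n, w) = Add(1, Mul(2, n, w))
F = 17024 (F = Mul(-38, -448) = 17024)
Function('S')(z) = Add(-3, Mul(-3, Pow(z, 2)), Mul(36, z), Mul(-3, z, Add(-245, z))) (Function('S')(z) = Mul(-3, Add(Add(Pow(z, 2), Mul(Add(-245, z), z)), Add(1, Mul(2, z, -6)))) = Mul(-3, Add(Add(Pow(z, 2), Mul(z, Add(-245, z))), Add(1, Mul(-12, z)))) = Mul(-3, Add(1, Pow(z, 2), Mul(-12, z), Mul(z, Add(-245, z)))) = Add(-3, Mul(-3, Pow(z, 2)), Mul(36, z), Mul(-3, z, Add(-245, z))))
Pow(Function('S')(F), -1) = Pow(Add(-3, Mul(-6, Pow(17024, 2)), Mul(771, 17024)), -1) = Pow(Add(-3, Mul(-6, 289816576), 13125504), -1) = Pow(Add(-3, -1738899456, 13125504), -1) = Pow(-1725773955, -1) = Rational(-1, 1725773955)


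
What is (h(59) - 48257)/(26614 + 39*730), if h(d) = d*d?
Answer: -11194/13771 ≈ -0.81287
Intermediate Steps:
h(d) = d²
(h(59) - 48257)/(26614 + 39*730) = (59² - 48257)/(26614 + 39*730) = (3481 - 48257)/(26614 + 28470) = -44776/55084 = -44776*1/55084 = -11194/13771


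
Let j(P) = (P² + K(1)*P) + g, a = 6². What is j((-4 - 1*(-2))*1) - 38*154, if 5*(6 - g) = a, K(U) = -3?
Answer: -29216/5 ≈ -5843.2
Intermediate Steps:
a = 36
g = -6/5 (g = 6 - ⅕*36 = 6 - 36/5 = -6/5 ≈ -1.2000)
j(P) = -6/5 + P² - 3*P (j(P) = (P² - 3*P) - 6/5 = -6/5 + P² - 3*P)
j((-4 - 1*(-2))*1) - 38*154 = (-6/5 + ((-4 - 1*(-2))*1)² - 3*(-4 - 1*(-2))) - 38*154 = (-6/5 + ((-4 + 2)*1)² - 3*(-4 + 2)) - 5852 = (-6/5 + (-2*1)² - (-6)) - 5852 = (-6/5 + (-2)² - 3*(-2)) - 5852 = (-6/5 + 4 + 6) - 5852 = 44/5 - 5852 = -29216/5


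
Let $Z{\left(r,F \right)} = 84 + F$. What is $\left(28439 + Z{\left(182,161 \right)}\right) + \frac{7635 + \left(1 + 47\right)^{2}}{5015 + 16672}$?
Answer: $\frac{207359949}{7229} \approx 28684.0$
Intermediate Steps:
$\left(28439 + Z{\left(182,161 \right)}\right) + \frac{7635 + \left(1 + 47\right)^{2}}{5015 + 16672} = \left(28439 + \left(84 + 161\right)\right) + \frac{7635 + \left(1 + 47\right)^{2}}{5015 + 16672} = \left(28439 + 245\right) + \frac{7635 + 48^{2}}{21687} = 28684 + \left(7635 + 2304\right) \frac{1}{21687} = 28684 + 9939 \cdot \frac{1}{21687} = 28684 + \frac{3313}{7229} = \frac{207359949}{7229}$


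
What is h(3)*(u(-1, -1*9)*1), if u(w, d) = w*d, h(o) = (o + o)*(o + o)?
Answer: 324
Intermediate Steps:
h(o) = 4*o**2 (h(o) = (2*o)*(2*o) = 4*o**2)
u(w, d) = d*w
h(3)*(u(-1, -1*9)*1) = (4*3**2)*((-1*9*(-1))*1) = (4*9)*(-9*(-1)*1) = 36*(9*1) = 36*9 = 324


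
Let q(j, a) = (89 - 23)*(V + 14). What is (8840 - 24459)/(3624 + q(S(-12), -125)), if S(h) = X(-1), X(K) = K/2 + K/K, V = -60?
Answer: -15619/588 ≈ -26.563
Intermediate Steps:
X(K) = 1 + K/2 (X(K) = K*(½) + 1 = K/2 + 1 = 1 + K/2)
S(h) = ½ (S(h) = 1 + (½)*(-1) = 1 - ½ = ½)
q(j, a) = -3036 (q(j, a) = (89 - 23)*(-60 + 14) = 66*(-46) = -3036)
(8840 - 24459)/(3624 + q(S(-12), -125)) = (8840 - 24459)/(3624 - 3036) = -15619/588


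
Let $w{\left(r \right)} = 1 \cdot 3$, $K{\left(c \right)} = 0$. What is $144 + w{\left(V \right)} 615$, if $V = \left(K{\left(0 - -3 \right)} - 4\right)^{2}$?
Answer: $1989$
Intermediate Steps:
$V = 16$ ($V = \left(0 - 4\right)^{2} = \left(-4\right)^{2} = 16$)
$w{\left(r \right)} = 3$
$144 + w{\left(V \right)} 615 = 144 + 3 \cdot 615 = 144 + 1845 = 1989$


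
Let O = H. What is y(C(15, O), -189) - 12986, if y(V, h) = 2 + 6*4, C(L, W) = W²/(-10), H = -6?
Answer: -12960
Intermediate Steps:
O = -6
C(L, W) = -W²/10 (C(L, W) = W²*(-⅒) = -W²/10)
y(V, h) = 26 (y(V, h) = 2 + 24 = 26)
y(C(15, O), -189) - 12986 = 26 - 12986 = -12960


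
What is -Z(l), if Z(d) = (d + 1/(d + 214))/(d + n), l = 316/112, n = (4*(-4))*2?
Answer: 480393/4960007 ≈ 0.096853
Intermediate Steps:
n = -32 (n = -16*2 = -32)
l = 79/28 (l = 316*(1/112) = 79/28 ≈ 2.8214)
Z(d) = (d + 1/(214 + d))/(-32 + d) (Z(d) = (d + 1/(d + 214))/(d - 32) = (d + 1/(214 + d))/(-32 + d))
-Z(l) = -(1 + (79/28)**2 + 214*(79/28))/(-6848 + (79/28)**2 + 182*(79/28)) = -(1 + 6241/784 + 8453/14)/(-6848 + 6241/784 + 1027/2) = -480393/((-4960007/784)*784) = -(-784)*480393/(4960007*784) = -1*(-480393/4960007) = 480393/4960007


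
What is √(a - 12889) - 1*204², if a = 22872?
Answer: -41616 + √9983 ≈ -41516.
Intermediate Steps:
√(a - 12889) - 1*204² = √(22872 - 12889) - 1*204² = √9983 - 1*41616 = √9983 - 41616 = -41616 + √9983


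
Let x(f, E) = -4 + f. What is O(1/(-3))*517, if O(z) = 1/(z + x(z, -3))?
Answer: -1551/14 ≈ -110.79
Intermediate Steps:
O(z) = 1/(-4 + 2*z) (O(z) = 1/(z + (-4 + z)) = 1/(-4 + 2*z))
O(1/(-3))*517 = (1/(2*(-2 + 1/(-3))))*517 = (1/(2*(-2 - 1/3)))*517 = (1/(2*(-7/3)))*517 = ((1/2)*(-3/7))*517 = -3/14*517 = -1551/14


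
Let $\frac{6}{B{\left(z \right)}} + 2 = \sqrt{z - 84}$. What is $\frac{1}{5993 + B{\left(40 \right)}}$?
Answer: $\frac{i + \sqrt{11}}{5990 i + 5993 \sqrt{11}} \approx 0.00016687 + 2.3088 \cdot 10^{-8} i$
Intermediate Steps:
$B{\left(z \right)} = \frac{6}{-2 + \sqrt{-84 + z}}$ ($B{\left(z \right)} = \frac{6}{-2 + \sqrt{z - 84}} = \frac{6}{-2 + \sqrt{-84 + z}}$)
$\frac{1}{5993 + B{\left(40 \right)}} = \frac{1}{5993 + \frac{6}{-2 + \sqrt{-84 + 40}}} = \frac{1}{5993 + \frac{6}{-2 + \sqrt{-44}}} = \frac{1}{5993 + \frac{6}{-2 + 2 i \sqrt{11}}}$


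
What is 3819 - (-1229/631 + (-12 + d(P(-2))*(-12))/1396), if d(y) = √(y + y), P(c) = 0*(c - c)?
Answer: 841447175/220219 ≈ 3821.0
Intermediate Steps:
P(c) = 0 (P(c) = 0*0 = 0)
d(y) = √2*√y (d(y) = √(2*y) = √2*√y)
3819 - (-1229/631 + (-12 + d(P(-2))*(-12))/1396) = 3819 - (-1229/631 + (-12 + (√2*√0)*(-12))/1396) = 3819 - (-1229*1/631 + (-12 + (√2*0)*(-12))*(1/1396)) = 3819 - (-1229/631 + (-12 + 0*(-12))*(1/1396)) = 3819 - (-1229/631 + (-12 + 0)*(1/1396)) = 3819 - (-1229/631 - 12*1/1396) = 3819 - (-1229/631 - 3/349) = 3819 - 1*(-430814/220219) = 3819 + 430814/220219 = 841447175/220219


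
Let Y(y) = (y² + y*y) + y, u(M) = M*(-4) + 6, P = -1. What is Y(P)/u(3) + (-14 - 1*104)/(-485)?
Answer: 223/2910 ≈ 0.076632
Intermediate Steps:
u(M) = 6 - 4*M (u(M) = -4*M + 6 = 6 - 4*M)
Y(y) = y + 2*y² (Y(y) = (y² + y²) + y = 2*y² + y = y + 2*y²)
Y(P)/u(3) + (-14 - 1*104)/(-485) = (-(1 + 2*(-1)))/(6 - 4*3) + (-14 - 1*104)/(-485) = (-(1 - 2))/(6 - 12) + (-14 - 104)*(-1/485) = -1*(-1)/(-6) - 118*(-1/485) = 1*(-⅙) + 118/485 = -⅙ + 118/485 = 223/2910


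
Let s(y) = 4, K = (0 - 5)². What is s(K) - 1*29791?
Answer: -29787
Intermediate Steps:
K = 25 (K = (-5)² = 25)
s(K) - 1*29791 = 4 - 1*29791 = 4 - 29791 = -29787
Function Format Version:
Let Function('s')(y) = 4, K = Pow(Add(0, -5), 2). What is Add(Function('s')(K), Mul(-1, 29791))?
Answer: -29787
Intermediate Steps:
K = 25 (K = Pow(-5, 2) = 25)
Add(Function('s')(K), Mul(-1, 29791)) = Add(4, Mul(-1, 29791)) = Add(4, -29791) = -29787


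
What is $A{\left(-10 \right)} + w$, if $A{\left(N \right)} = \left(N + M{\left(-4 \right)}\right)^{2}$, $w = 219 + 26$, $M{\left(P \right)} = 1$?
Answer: $326$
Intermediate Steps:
$w = 245$
$A{\left(N \right)} = \left(1 + N\right)^{2}$ ($A{\left(N \right)} = \left(N + 1\right)^{2} = \left(1 + N\right)^{2}$)
$A{\left(-10 \right)} + w = \left(1 - 10\right)^{2} + 245 = \left(-9\right)^{2} + 245 = 81 + 245 = 326$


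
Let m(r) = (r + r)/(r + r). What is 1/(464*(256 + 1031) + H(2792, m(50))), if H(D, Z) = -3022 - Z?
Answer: 1/594145 ≈ 1.6831e-6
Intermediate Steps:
m(r) = 1 (m(r) = (2*r)/((2*r)) = (2*r)*(1/(2*r)) = 1)
1/(464*(256 + 1031) + H(2792, m(50))) = 1/(464*(256 + 1031) + (-3022 - 1*1)) = 1/(464*1287 + (-3022 - 1)) = 1/(597168 - 3023) = 1/594145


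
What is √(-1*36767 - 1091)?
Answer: I*√37858 ≈ 194.57*I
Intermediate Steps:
√(-1*36767 - 1091) = √(-36767 - 1091) = √(-37858) = I*√37858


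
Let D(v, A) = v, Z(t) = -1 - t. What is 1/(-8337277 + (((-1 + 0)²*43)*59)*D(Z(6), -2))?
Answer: -1/8355036 ≈ -1.1969e-7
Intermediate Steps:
1/(-8337277 + (((-1 + 0)²*43)*59)*D(Z(6), -2)) = 1/(-8337277 + (((-1 + 0)²*43)*59)*(-1 - 1*6)) = 1/(-8337277 + (((-1)²*43)*59)*(-1 - 6)) = 1/(-8337277 + ((1*43)*59)*(-7)) = 1/(-8337277 + (43*59)*(-7)) = 1/(-8337277 + 2537*(-7)) = 1/(-8337277 - 17759) = 1/(-8355036) = -1/8355036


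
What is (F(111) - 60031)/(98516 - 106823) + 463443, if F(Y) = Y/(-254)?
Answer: 977869782239/2109978 ≈ 4.6345e+5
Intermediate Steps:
F(Y) = -Y/254 (F(Y) = Y*(-1/254) = -Y/254)
(F(111) - 60031)/(98516 - 106823) + 463443 = (-1/254*111 - 60031)/(98516 - 106823) + 463443 = (-111/254 - 60031)/(-8307) + 463443 = -15247985/254*(-1/8307) + 463443 = 15247985/2109978 + 463443 = 977869782239/2109978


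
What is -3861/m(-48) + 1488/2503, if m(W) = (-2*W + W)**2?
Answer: -692859/640768 ≈ -1.0813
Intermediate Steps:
m(W) = W**2 (m(W) = (-W)**2 = W**2)
-3861/m(-48) + 1488/2503 = -3861/((-48)**2) + 1488/2503 = -3861/2304 + 1488*(1/2503) = -3861*1/2304 + 1488/2503 = -429/256 + 1488/2503 = -692859/640768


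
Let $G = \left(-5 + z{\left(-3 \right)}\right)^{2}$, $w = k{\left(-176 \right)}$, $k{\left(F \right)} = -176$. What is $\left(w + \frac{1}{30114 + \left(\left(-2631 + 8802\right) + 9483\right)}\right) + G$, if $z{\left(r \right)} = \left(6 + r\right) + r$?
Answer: $- \frac{6910967}{45768} \approx -151.0$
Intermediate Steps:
$z{\left(r \right)} = 6 + 2 r$
$w = -176$
$G = 25$ ($G = \left(-5 + \left(6 + 2 \left(-3\right)\right)\right)^{2} = \left(-5 + \left(6 - 6\right)\right)^{2} = \left(-5 + 0\right)^{2} = \left(-5\right)^{2} = 25$)
$\left(w + \frac{1}{30114 + \left(\left(-2631 + 8802\right) + 9483\right)}\right) + G = \left(-176 + \frac{1}{30114 + \left(\left(-2631 + 8802\right) + 9483\right)}\right) + 25 = \left(-176 + \frac{1}{30114 + \left(6171 + 9483\right)}\right) + 25 = \left(-176 + \frac{1}{30114 + 15654}\right) + 25 = \left(-176 + \frac{1}{45768}\right) + 25 = - \frac{8055167}{45768} + 25 = - \frac{6910967}{45768}$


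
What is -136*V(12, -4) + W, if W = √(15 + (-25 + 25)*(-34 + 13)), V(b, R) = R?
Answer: 544 + √15 ≈ 547.87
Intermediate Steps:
W = √15 (W = √(15 + 0*(-21)) = √(15 + 0) = √15 ≈ 3.8730)
-136*V(12, -4) + W = -136*(-4) + √15 = 544 + √15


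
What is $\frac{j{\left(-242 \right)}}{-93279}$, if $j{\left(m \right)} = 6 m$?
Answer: $\frac{484}{31093} \approx 0.015566$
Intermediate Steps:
$\frac{j{\left(-242 \right)}}{-93279} = \frac{6 \left(-242\right)}{-93279} = \left(-1452\right) \left(- \frac{1}{93279}\right) = \frac{484}{31093}$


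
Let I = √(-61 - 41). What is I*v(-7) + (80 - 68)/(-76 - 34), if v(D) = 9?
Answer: -6/55 + 9*I*√102 ≈ -0.10909 + 90.896*I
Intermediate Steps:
I = I*√102 (I = √(-102) = I*√102 ≈ 10.1*I)
I*v(-7) + (80 - 68)/(-76 - 34) = (I*√102)*9 + (80 - 68)/(-76 - 34) = 9*I*√102 + 12/(-110) = 9*I*√102 + 12*(-1/110) = 9*I*√102 - 6/55 = -6/55 + 9*I*√102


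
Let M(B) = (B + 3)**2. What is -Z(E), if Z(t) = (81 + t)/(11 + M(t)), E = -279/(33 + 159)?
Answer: -325824/54857 ≈ -5.9395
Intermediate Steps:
E = -93/64 (E = -279/192 = -279*1/192 = -93/64 ≈ -1.4531)
M(B) = (3 + B)**2
Z(t) = (81 + t)/(11 + (3 + t)**2)
-Z(E) = -(81 - 93/64)/(11 + (3 - 93/64)**2) = -5091/((11 + (99/64)**2)*64) = -5091/((11 + 9801/4096)*64) = -5091/(54857/4096*64) = -4096*5091/(54857*64) = -1*325824/54857 = -325824/54857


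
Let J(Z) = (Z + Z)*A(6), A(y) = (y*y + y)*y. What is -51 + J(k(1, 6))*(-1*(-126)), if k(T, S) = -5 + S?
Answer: 63453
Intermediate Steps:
A(y) = y*(y + y²) (A(y) = (y² + y)*y = (y + y²)*y = y*(y + y²))
J(Z) = 504*Z (J(Z) = (Z + Z)*(6²*(1 + 6)) = (2*Z)*(36*7) = (2*Z)*252 = 504*Z)
-51 + J(k(1, 6))*(-1*(-126)) = -51 + (504*(-5 + 6))*(-1*(-126)) = -51 + (504*1)*126 = -51 + 504*126 = -51 + 63504 = 63453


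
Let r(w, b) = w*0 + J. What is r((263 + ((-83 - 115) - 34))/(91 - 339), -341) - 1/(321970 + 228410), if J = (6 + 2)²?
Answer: 35224319/550380 ≈ 64.000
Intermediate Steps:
J = 64 (J = 8² = 64)
r(w, b) = 64 (r(w, b) = w*0 + 64 = 0 + 64 = 64)
r((263 + ((-83 - 115) - 34))/(91 - 339), -341) - 1/(321970 + 228410) = 64 - 1/(321970 + 228410) = 64 - 1/550380 = 35224319/550380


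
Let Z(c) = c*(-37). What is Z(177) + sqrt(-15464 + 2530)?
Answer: -6549 + I*sqrt(12934) ≈ -6549.0 + 113.73*I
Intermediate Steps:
Z(c) = -37*c
Z(177) + sqrt(-15464 + 2530) = -37*177 + sqrt(-15464 + 2530) = -6549 + sqrt(-12934) = -6549 + I*sqrt(12934)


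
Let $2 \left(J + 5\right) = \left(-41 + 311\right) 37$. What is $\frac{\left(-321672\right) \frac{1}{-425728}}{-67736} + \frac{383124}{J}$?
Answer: $\frac{690511751199057}{8993574245120} \approx 76.778$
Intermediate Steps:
$J = 4990$ ($J = -5 + \frac{\left(-41 + 311\right) 37}{2} = -5 + \frac{270 \cdot 37}{2} = -5 + \frac{1}{2} \cdot 9990 = -5 + 4995 = 4990$)
$\frac{\left(-321672\right) \frac{1}{-425728}}{-67736} + \frac{383124}{J} = \frac{\left(-321672\right) \frac{1}{-425728}}{-67736} + \frac{383124}{4990} = \left(-321672\right) \left(- \frac{1}{425728}\right) \left(- \frac{1}{67736}\right) + 383124 \cdot \frac{1}{4990} = \frac{40209}{53216} \left(- \frac{1}{67736}\right) + \frac{191562}{2495} = - \frac{40209}{3604638976} + \frac{191562}{2495} = \frac{690511751199057}{8993574245120}$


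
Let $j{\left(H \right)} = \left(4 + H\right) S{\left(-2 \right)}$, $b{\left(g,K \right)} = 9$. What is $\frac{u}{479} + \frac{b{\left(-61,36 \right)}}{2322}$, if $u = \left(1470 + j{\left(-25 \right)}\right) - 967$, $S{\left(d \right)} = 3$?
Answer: $\frac{113999}{123582} \approx 0.92246$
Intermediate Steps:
$j{\left(H \right)} = 12 + 3 H$ ($j{\left(H \right)} = \left(4 + H\right) 3 = 12 + 3 H$)
$u = 440$ ($u = \left(1470 + \left(12 + 3 \left(-25\right)\right)\right) - 967 = \left(1470 + \left(12 - 75\right)\right) - 967 = \left(1470 - 63\right) - 967 = 1407 - 967 = 440$)
$\frac{u}{479} + \frac{b{\left(-61,36 \right)}}{2322} = \frac{440}{479} + \frac{9}{2322} = 440 \cdot \frac{1}{479} + 9 \cdot \frac{1}{2322} = \frac{440}{479} + \frac{1}{258} = \frac{113999}{123582}$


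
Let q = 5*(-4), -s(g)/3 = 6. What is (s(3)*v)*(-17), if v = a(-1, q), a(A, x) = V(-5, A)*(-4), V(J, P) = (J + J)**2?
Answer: -122400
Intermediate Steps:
V(J, P) = 4*J**2 (V(J, P) = (2*J)**2 = 4*J**2)
s(g) = -18 (s(g) = -3*6 = -18)
q = -20
a(A, x) = -400 (a(A, x) = (4*(-5)**2)*(-4) = (4*25)*(-4) = 100*(-4) = -400)
v = -400
(s(3)*v)*(-17) = -18*(-400)*(-17) = 7200*(-17) = -122400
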